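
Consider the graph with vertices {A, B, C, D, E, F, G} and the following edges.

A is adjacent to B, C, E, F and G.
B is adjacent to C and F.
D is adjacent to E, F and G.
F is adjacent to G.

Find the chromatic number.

A, B, F are mutually adjacent, so at least 3 colors are needed.
3 colors suffice: color 1 → {A, D}; color 2 → {C, E, F}; color 3 → {B, G}. Every edge joins two different colors.

3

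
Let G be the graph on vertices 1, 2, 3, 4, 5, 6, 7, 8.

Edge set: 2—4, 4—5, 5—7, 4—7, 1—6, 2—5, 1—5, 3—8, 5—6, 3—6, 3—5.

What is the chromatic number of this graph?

4, 5, 7 are pairwise adjacent, so at least 3 colors are needed.
3 colors suffice: color a → {5, 8}; color b → {4, 6}; color c → {1, 2, 3, 7}. Every edge joins two different colors.

3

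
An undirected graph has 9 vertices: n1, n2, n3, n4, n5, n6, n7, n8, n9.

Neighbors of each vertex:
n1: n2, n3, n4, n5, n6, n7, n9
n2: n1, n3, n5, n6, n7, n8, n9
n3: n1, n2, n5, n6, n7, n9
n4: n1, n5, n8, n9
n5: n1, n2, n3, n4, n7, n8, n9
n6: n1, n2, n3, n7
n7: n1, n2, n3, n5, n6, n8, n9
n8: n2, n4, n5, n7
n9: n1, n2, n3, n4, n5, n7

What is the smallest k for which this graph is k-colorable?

6

n1, n2, n3, n5, n7, n9 form a clique, so at least 6 colors are needed.
6 colors suffice: color 1 → {n5, n6}; color 2 → {n1, n8}; color 3 → {n2, n4}; color 4 → {n7}; color 5 → {n3}; color 6 → {n9}. No two adjacent vertices share a color.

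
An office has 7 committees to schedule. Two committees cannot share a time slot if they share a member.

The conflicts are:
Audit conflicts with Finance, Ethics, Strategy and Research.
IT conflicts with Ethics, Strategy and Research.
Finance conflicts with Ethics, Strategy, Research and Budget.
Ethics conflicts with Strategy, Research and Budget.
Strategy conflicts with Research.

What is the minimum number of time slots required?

5

Audit, Finance, Ethics, Strategy, Research pairwise conflict, so at least 5 time slots are needed.
Using 5 time slots: Audit=5, IT=2, Finance=2, Ethics=1, Strategy=4, Research=3, Budget=3. Each listed conflict is separated.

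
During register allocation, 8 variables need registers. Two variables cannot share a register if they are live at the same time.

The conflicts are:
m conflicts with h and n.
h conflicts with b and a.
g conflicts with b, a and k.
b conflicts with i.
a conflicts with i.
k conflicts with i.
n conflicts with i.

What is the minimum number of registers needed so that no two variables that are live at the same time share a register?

3

The cycle a-i-n-m-h-a has odd length 5, so it cannot be 2-colored; at least 3 registers are needed.
Using 3 registers: m=3, h=1, g=1, b=2, a=2, k=2, n=2, i=1. Every pair that conflicts lands in different registers.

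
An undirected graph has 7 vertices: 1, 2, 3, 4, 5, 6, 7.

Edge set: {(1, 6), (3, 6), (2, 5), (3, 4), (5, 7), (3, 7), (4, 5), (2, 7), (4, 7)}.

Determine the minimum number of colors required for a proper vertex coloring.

2, 5, 7 are pairwise adjacent, so at least 3 colors are needed.
A valid assignment using 3 colors: 1=b, 2=c, 3=b, 4=c, 5=b, 6=a, 7=a. Every edge joins two different colors.

3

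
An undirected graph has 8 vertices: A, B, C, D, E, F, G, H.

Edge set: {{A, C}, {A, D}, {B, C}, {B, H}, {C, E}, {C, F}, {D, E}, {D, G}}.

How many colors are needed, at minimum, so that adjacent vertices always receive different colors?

C and F are adjacent, so at least 2 colors are needed.
A valid assignment using 2 colors: A=blue, B=blue, C=red, D=red, E=blue, F=blue, G=blue, H=red. Every edge joins two different colors.

2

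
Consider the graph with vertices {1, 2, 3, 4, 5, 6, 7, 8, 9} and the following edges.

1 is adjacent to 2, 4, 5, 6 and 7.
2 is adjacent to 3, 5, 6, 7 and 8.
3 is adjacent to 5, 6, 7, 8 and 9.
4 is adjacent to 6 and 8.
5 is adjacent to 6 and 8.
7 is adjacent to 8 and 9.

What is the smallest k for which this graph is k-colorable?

4

2, 3, 7, 8 are pairwise adjacent (a clique of size 4), so at least 4 colors are needed.
A valid assignment using 4 colors: 1=blue, 2=red, 3=blue, 4=red, 5=green, 6=yellow, 7=green, 8=yellow, 9=red. Every edge joins two different colors.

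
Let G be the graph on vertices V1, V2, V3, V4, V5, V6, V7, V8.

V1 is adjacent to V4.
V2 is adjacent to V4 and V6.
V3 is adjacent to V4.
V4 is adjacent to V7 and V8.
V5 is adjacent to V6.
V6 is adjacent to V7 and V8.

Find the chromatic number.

2

V1 and V4 are adjacent, so at least 2 colors are needed.
2 colors suffice: color 1 → {V4, V6}; color 2 → {V1, V2, V3, V5, V7, V8}. Each edge has distinct colors on its endpoints.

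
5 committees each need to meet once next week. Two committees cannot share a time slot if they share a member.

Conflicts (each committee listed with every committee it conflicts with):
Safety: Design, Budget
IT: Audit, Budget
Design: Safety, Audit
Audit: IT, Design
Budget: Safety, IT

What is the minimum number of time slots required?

The cycle IT-Budget-Safety-Design-Audit-IT has odd length 5, so it cannot be 2-colored; at least 3 time slots are needed.
A valid assignment using 3 time slots: Safety=1, IT=1, Design=3, Audit=2, Budget=2. Every pair that conflicts lands in different time slots.

3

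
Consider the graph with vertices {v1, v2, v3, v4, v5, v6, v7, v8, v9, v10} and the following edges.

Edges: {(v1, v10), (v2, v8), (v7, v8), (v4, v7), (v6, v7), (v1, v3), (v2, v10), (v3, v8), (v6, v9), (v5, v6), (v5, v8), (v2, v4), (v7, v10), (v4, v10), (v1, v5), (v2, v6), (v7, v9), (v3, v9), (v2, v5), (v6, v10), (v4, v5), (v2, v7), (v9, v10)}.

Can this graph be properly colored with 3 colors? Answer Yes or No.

v2, v4, v7, v10 form a clique, so at least 4 colors are needed.
So 3 colors are not enough.

No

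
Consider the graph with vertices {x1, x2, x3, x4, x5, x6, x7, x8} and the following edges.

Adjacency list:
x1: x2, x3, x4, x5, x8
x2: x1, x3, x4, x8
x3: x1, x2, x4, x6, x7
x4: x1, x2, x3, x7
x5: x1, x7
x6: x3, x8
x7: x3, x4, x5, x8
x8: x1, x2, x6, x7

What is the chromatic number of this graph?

4

x1, x2, x3, x4 are mutually adjacent (a clique of size 4), so at least 4 colors are needed.
4 colors suffice: color 1 → {x3, x5, x8}; color 2 → {x1, x6, x7}; color 3 → {x4}; color 4 → {x2}. Each edge has distinct colors on its endpoints.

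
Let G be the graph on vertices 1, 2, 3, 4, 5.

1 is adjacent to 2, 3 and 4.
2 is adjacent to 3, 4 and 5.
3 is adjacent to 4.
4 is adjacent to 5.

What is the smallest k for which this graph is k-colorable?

4

1, 2, 3, 4 are pairwise adjacent (a clique of size 4), so at least 4 colors are needed.
4 colors suffice: color a → {4}; color b → {2}; color c → {1, 5}; color d → {3}. No two adjacent vertices share a color.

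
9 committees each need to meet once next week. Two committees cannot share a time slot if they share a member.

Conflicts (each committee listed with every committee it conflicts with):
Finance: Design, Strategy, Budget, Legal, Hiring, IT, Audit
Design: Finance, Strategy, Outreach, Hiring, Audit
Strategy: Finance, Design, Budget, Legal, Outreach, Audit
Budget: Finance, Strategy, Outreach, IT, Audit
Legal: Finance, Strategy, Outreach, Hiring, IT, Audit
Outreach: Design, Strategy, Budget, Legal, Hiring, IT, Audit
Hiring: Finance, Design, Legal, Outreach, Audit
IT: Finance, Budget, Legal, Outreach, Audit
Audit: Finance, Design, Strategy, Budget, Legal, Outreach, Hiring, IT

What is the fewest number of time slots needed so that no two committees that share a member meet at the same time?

Finance, Legal, Hiring, Audit pairwise conflict, so at least 4 time slots are needed.
Using 4 time slots: Finance=2, Design=3, Strategy=4, Budget=3, Legal=3, Outreach=2, Hiring=4, IT=4, Audit=1. No two conflicting committees share a time slot.

4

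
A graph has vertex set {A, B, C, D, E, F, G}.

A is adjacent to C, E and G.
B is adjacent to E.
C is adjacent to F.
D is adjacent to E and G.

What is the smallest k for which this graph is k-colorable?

2

A and E are adjacent, so at least 2 colors are needed.
A valid assignment using 2 colors: A=red, B=red, C=blue, D=red, E=blue, F=red, G=blue. No two adjacent vertices share a color.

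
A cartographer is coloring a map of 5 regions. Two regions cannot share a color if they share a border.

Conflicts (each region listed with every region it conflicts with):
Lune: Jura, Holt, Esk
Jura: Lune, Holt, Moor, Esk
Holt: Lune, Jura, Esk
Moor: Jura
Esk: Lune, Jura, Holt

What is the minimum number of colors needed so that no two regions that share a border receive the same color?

4

Lune, Jura, Holt, Esk pairwise conflict, so at least 4 colors are needed.
4 colors suffice: color 1 → {Jura}; color 2 → {Lune, Moor}; color 3 → {Esk}; color 4 → {Holt}. Each listed conflict is separated.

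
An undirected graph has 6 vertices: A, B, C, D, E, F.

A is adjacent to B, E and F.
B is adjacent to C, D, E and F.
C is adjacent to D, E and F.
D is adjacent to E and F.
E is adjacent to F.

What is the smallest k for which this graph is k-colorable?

5

B, C, D, E, F form a clique, so at least 5 colors are needed.
One proper 5-coloring: A=yellow, B=blue, C=yellow, D=purple, E=green, F=red. Every edge joins two different colors.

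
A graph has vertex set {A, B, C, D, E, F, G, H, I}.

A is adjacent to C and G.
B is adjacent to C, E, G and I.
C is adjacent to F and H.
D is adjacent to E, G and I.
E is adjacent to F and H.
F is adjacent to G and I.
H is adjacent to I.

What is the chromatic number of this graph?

2

F and G are adjacent, so at least 2 colors are needed.
2 colors suffice: color 1 → {C, E, G, I}; color 2 → {A, B, D, F, H}. Each edge has distinct colors on its endpoints.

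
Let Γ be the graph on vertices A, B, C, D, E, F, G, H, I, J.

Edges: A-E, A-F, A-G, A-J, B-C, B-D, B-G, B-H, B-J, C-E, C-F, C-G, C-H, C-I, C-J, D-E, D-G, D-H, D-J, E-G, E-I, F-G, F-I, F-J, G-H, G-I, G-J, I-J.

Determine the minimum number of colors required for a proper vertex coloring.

C, F, G, I, J form a clique, so at least 5 colors are needed.
5 colors suffice: color 1 → {G}; color 2 → {A, C, D}; color 3 → {E, H, J}; color 4 → {B, I}; color 5 → {F}. No two adjacent vertices share a color.

5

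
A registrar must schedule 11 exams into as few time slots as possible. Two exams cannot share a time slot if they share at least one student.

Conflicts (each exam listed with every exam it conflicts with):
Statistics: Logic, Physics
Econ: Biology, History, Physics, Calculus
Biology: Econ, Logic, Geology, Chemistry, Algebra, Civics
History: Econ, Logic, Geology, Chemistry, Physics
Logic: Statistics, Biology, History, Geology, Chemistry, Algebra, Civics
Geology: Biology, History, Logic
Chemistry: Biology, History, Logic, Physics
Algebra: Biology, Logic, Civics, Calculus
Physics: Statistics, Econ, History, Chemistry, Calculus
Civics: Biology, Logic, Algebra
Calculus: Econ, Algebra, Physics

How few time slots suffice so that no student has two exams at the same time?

Biology, Logic, Algebra, Civics all conflict with each other, so at least 4 time slots are needed.
4 time slots suffice: time slot 1 → {Logic, Physics}; time slot 2 → {Statistics, Biology, History, Calculus}; time slot 3 → {Econ, Geology, Chemistry, Algebra}; time slot 4 → {Civics}. Every pair that conflicts lands in different time slots.

4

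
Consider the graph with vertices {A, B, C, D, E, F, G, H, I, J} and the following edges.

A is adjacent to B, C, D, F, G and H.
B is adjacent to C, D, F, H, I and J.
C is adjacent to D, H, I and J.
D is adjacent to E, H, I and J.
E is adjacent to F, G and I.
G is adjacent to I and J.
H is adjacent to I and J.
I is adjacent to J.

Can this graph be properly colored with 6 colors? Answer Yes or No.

Yes

The chromatic number is 6. B, C, D, H, I, J are pairwise adjacent (a clique of size 6), so at least 6 colors are needed.
6 colors suffice: color 1 → {A, I}; color 2 → {B, E}; color 3 → {D, F, G}; color 4 → {C}; color 5 → {H}; color 6 → {J}.
That is already a proper 6-coloring.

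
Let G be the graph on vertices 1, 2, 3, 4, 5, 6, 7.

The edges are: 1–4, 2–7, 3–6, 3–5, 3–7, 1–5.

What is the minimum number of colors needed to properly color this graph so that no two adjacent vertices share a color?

3 and 7 are adjacent, so at least 2 colors are needed.
One proper 2-coloring: 1=a, 2=a, 3=a, 4=b, 5=b, 6=b, 7=b. Each edge has distinct colors on its endpoints.

2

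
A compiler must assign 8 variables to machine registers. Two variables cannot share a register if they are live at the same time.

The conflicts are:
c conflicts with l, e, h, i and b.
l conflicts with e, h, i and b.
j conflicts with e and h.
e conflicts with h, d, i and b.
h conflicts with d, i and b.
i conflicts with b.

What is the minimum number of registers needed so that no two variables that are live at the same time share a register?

c, l, e, h, i, b are mutually in conflict, so at least 6 registers are needed.
6 registers suffice: register 1 → {e}; register 2 → {h}; register 3 → {c, j, d}; register 4 → {l}; register 5 → {i}; register 6 → {b}. Each listed conflict is separated.

6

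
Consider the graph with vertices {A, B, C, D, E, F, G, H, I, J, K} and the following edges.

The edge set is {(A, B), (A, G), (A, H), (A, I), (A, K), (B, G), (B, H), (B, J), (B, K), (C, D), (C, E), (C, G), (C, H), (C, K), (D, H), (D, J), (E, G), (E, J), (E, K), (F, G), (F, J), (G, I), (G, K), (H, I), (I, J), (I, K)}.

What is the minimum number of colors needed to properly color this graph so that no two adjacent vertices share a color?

4

C, E, G, K are mutually adjacent (a clique of size 4), so at least 4 colors are needed.
One proper 4-coloring: A=green, B=yellow, C=green, D=blue, E=yellow, F=blue, G=red, H=red, I=yellow, J=red, K=blue. Each edge has distinct colors on its endpoints.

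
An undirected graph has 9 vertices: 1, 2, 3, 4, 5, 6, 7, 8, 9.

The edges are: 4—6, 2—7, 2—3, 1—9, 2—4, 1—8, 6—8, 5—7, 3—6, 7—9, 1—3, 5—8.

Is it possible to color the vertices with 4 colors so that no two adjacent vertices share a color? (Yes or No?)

Yes

The chromatic number is 3. The cycle 7-5-8-1-9-7 has odd length 5, so it cannot be 2-colored; at least 3 colors are needed.
A valid assignment using 3 colors: 1=a, 2=a, 3=b, 4=b, 5=a, 6=a, 7=b, 8=b, 9=c.
Since 4 ≥ 3, a proper 4-coloring certainly exists.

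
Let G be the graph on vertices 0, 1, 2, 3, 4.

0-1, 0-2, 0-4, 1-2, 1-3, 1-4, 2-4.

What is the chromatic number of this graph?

0, 1, 2, 4 are mutually adjacent (a clique of size 4), so at least 4 colors are needed.
4 colors suffice: color a → {1}; color b → {2, 3}; color c → {4}; color d → {0}. Each edge has distinct colors on its endpoints.

4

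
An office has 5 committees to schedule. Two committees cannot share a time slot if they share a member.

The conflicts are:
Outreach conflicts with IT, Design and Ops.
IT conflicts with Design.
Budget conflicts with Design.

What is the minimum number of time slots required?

Outreach, IT, Design are mutually in conflict, so at least 3 time slots are needed.
3 time slots suffice: time slot 1 → {Outreach, Budget}; time slot 2 → {Design, Ops}; time slot 3 → {IT}. Each listed conflict is separated.

3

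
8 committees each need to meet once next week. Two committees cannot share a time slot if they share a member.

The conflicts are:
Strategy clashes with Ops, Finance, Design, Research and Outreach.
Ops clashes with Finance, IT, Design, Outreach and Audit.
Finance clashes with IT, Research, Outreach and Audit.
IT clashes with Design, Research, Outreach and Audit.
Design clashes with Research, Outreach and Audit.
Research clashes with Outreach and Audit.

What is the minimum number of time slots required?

4

Ops, IT, Design, Audit all conflict with each other, so at least 4 time slots are needed.
4 time slots suffice: Strategy=2, Ops=3, Finance=1, IT=2, Design=1, Research=3, Outreach=4, Audit=4. Every pair that conflicts lands in different time slots.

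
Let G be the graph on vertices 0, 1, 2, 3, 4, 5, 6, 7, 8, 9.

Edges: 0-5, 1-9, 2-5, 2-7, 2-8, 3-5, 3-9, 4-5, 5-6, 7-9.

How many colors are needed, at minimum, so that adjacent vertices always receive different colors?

The cycle 2-5-3-9-7-2 has odd length 5, so it cannot be 2-colored; at least 3 colors are needed.
3 colors suffice: 0=blue, 1=blue, 2=blue, 3=blue, 4=blue, 5=red, 6=blue, 7=green, 8=red, 9=red. No two adjacent vertices share a color.

3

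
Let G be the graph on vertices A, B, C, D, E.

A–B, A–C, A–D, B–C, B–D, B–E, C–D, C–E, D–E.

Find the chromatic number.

B, C, D, E are pairwise adjacent (a clique of size 4), so at least 4 colors are needed.
4 colors suffice: color 1 → {B}; color 2 → {C}; color 3 → {D}; color 4 → {A, E}. Every edge joins two different colors.

4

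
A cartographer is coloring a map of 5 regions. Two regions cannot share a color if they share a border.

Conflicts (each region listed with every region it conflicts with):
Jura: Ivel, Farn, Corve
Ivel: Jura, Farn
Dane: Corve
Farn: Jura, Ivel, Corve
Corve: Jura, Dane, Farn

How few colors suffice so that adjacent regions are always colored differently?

Jura, Farn, Corve are mutually in conflict, so at least 3 colors are needed.
3 colors suffice: color 1 → {Dane, Farn}; color 2 → {Jura}; color 3 → {Ivel, Corve}. Each listed conflict is separated.

3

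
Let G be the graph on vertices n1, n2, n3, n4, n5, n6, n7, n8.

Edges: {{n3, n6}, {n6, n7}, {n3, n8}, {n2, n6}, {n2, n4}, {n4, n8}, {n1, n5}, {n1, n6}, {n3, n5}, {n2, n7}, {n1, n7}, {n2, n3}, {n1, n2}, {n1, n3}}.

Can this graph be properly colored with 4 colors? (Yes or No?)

Yes

The chromatic number is 4. n1, n2, n3, n6 form a clique, so at least 4 colors are needed.
4 colors suffice: color 1 → {n3, n4, n7}; color 2 → {n2, n5, n8}; color 3 → {n1}; color 4 → {n6}.
That is already a proper 4-coloring.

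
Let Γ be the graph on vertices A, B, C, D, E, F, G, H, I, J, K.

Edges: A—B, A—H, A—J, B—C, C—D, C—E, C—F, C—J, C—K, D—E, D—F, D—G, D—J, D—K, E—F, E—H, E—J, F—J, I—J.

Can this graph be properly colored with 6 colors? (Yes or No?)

The chromatic number is 5. C, D, E, F, J are mutually adjacent (a clique of size 5), so at least 5 colors are needed.
5 colors suffice: color 1 → {A, C, G, I}; color 2 → {B, H, J, K}; color 3 → {D}; color 4 → {E}; color 5 → {F}.
Since 6 ≥ 5, a proper 6-coloring certainly exists.

Yes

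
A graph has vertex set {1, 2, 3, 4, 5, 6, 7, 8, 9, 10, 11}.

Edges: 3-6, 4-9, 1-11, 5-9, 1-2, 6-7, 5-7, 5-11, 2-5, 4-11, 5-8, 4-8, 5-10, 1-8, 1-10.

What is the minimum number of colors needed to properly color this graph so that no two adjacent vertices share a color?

2

4 and 8 are adjacent, so at least 2 colors are needed.
One proper 2-coloring: 1=a, 2=b, 3=b, 4=a, 5=a, 6=a, 7=b, 8=b, 9=b, 10=b, 11=b. Every edge joins two different colors.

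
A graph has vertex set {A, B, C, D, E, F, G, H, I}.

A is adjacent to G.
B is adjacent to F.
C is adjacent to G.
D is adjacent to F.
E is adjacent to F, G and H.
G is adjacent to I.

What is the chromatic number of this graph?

A and G are adjacent, so at least 2 colors are needed.
2 colors suffice: color red → {F, G, H}; color blue → {A, B, C, D, E, I}. Every edge joins two different colors.

2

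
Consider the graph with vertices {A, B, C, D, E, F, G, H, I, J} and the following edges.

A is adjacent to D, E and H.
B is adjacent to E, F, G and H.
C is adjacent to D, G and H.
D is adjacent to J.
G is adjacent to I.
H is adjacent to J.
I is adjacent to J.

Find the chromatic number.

3

The cycle C-G-I-J-H-C has odd length 5, so it cannot be 2-colored; at least 3 colors are needed.
One proper 3-coloring: A=2, B=2, C=2, D=1, E=1, F=1, G=1, H=1, I=3, J=2. No two adjacent vertices share a color.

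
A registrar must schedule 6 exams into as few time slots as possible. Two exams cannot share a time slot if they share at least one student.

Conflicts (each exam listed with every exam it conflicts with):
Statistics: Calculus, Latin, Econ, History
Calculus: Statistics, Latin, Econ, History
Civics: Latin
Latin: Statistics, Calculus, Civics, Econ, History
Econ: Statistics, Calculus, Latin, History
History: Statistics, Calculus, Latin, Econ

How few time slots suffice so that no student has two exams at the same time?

Statistics, Calculus, Latin, Econ, History pairwise conflict, so at least 5 time slots are needed.
5 time slots suffice: time slot 1 → {Latin}; time slot 2 → {Calculus, Civics}; time slot 3 → {Econ}; time slot 4 → {Statistics}; time slot 5 → {History}. No two conflicting exams share a time slot.

5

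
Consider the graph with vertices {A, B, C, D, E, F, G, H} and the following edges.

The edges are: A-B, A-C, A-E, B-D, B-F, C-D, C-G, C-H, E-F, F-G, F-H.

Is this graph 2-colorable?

The cycle G-C-A-E-F-G has odd length 5, so it cannot be 2-colored; at least 3 colors are needed.
So 2 colors are not enough.

No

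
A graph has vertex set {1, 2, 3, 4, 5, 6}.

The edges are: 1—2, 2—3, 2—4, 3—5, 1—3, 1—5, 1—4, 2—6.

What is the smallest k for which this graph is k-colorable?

3

1, 3, 5 are mutually adjacent, so at least 3 colors are needed.
One proper 3-coloring: 1=red, 2=blue, 3=green, 4=green, 5=blue, 6=red. No two adjacent vertices share a color.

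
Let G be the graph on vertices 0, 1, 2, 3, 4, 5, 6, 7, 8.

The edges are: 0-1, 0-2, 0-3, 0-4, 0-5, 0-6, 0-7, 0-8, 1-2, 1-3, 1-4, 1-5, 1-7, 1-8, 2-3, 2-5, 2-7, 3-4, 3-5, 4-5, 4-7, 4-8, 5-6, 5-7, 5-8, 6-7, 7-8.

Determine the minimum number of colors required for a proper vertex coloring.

6

0, 1, 4, 5, 7, 8 form a clique, so at least 6 colors are needed.
6 colors suffice: color a → {5}; color b → {0}; color c → {3, 7}; color d → {1, 6}; color e → {2, 4}; color f → {8}. Each edge has distinct colors on its endpoints.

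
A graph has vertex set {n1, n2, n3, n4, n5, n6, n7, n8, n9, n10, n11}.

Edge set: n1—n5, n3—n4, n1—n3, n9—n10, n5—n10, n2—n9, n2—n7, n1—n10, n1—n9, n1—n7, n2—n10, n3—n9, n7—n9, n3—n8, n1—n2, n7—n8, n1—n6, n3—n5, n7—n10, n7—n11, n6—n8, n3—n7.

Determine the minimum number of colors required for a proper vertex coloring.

5

n1, n2, n7, n9, n10 are pairwise adjacent (a clique of size 5), so at least 5 colors are needed.
5 colors suffice: color R → {n1, n4, n8, n11}; color B → {n5, n6, n7}; color G → {n3, n10}; color Y → {n9}; color P → {n2}. Every edge joins two different colors.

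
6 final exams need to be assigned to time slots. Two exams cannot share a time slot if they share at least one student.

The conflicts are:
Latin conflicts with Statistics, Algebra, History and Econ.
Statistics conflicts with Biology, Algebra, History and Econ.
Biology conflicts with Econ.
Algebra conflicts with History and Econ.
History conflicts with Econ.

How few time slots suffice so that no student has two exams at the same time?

Latin, Statistics, Algebra, History, Econ are mutually in conflict, so at least 5 time slots are needed.
5 time slots suffice: time slot 1 → {Econ}; time slot 2 → {Statistics}; time slot 3 → {Latin, Biology}; time slot 4 → {Algebra}; time slot 5 → {History}. No two conflicting exams share a time slot.

5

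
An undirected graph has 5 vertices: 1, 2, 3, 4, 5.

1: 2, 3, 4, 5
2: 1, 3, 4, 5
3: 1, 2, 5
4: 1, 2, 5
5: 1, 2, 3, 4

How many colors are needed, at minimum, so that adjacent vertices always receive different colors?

4

1, 2, 3, 5 are pairwise adjacent (a clique of size 4), so at least 4 colors are needed.
A valid assignment using 4 colors: 1=blue, 2=red, 3=yellow, 4=yellow, 5=green. Each edge has distinct colors on its endpoints.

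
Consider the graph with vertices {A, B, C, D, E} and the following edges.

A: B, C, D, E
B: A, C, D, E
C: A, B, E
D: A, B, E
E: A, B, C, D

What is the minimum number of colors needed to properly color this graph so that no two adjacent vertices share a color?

4

A, B, D, E form a clique, so at least 4 colors are needed.
4 colors suffice: color 1 → {A}; color 2 → {E}; color 3 → {B}; color 4 → {C, D}. Every edge joins two different colors.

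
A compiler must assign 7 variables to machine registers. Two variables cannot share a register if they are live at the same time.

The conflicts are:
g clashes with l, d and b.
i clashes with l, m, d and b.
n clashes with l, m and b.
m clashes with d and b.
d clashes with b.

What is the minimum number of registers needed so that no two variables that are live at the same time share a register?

i, m, d, b all conflict with each other, so at least 4 registers are needed.
A valid assignment using 4 registers: g=2, i=3, n=3, l=1, m=2, d=4, b=1. No two conflicting variables share a register.

4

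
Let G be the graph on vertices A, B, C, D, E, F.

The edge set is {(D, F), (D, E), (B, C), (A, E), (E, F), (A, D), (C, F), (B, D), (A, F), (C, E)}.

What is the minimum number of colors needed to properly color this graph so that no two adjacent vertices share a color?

A, D, E, F form a clique, so at least 4 colors are needed.
4 colors suffice: color 1 → {B, E}; color 2 → {C, D}; color 3 → {F}; color 4 → {A}. No two adjacent vertices share a color.

4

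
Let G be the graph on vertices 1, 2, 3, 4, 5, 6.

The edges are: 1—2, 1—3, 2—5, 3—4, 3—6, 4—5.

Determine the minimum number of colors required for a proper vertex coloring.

The cycle 4-5-2-1-3-4 has odd length 5, so it cannot be 2-colored; at least 3 colors are needed.
3 colors suffice: color a → {2, 3}; color b → {1, 5, 6}; color c → {4}. Each edge has distinct colors on its endpoints.

3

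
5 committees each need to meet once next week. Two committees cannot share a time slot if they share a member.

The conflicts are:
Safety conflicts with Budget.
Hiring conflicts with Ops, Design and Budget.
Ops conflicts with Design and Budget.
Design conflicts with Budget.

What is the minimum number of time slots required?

Hiring, Ops, Design, Budget pairwise conflict, so at least 4 time slots are needed.
4 time slots suffice: time slot 1 → {Budget}; time slot 2 → {Safety, Hiring}; time slot 3 → {Design}; time slot 4 → {Ops}. No two conflicting committees share a time slot.

4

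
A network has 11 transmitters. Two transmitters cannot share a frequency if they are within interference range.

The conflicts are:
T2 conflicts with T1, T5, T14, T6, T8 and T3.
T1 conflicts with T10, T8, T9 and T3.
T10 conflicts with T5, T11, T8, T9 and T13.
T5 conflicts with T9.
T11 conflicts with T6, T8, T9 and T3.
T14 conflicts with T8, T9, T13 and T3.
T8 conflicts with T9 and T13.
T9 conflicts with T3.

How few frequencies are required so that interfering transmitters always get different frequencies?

4

T1, T10, T8, T9 all conflict with each other, so at least 4 frequencies are needed.
4 frequencies suffice: frequency 1 → {T5, T6, T8, T3}; frequency 2 → {T2, T9, T13}; frequency 3 → {T10, T14}; frequency 4 → {T1, T11}. Every pair that conflicts lands in different frequencies.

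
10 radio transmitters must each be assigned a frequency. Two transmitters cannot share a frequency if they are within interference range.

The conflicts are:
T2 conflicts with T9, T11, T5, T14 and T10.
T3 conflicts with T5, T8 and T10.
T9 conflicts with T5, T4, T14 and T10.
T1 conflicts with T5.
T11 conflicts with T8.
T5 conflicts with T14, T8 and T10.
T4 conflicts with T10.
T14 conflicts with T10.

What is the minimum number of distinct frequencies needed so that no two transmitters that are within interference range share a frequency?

T2, T9, T5, T14, T10 are mutually in conflict, so at least 5 frequencies are needed.
Using 5 frequencies: T2=4, T3=3, T9=3, T1=2, T11=1, T5=1, T4=1, T14=5, T8=2, T10=2. Every pair that conflicts lands in different frequencies.

5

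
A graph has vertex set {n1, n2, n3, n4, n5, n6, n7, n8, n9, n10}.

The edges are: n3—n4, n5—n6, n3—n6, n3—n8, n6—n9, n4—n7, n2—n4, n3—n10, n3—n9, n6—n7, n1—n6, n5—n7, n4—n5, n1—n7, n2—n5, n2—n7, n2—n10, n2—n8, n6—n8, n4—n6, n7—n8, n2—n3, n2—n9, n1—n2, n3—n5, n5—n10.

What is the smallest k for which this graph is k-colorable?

n3, n4, n5, n6 are pairwise adjacent (a clique of size 4), so at least 4 colors are needed.
A valid assignment using 4 colors: n1=green, n2=red, n3=blue, n4=yellow, n5=green, n6=red, n7=blue, n8=green, n9=green, n10=yellow. Each edge has distinct colors on its endpoints.

4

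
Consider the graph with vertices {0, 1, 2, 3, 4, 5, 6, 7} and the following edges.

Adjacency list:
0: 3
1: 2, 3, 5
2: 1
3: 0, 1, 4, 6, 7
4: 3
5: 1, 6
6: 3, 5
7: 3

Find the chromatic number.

2

1 and 5 are adjacent, so at least 2 colors are needed.
2 colors suffice: color a → {2, 3, 5}; color b → {0, 1, 4, 6, 7}. No two adjacent vertices share a color.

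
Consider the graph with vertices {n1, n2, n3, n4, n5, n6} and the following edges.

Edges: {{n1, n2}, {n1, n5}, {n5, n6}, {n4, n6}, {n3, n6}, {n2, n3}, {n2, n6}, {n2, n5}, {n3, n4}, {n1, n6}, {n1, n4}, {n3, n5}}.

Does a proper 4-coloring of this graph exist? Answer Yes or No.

Yes

The chromatic number is 4. n2, n3, n5, n6 are pairwise adjacent (a clique of size 4), so at least 4 colors are needed.
A valid assignment using 4 colors: n1=2, n2=3, n3=2, n4=3, n5=4, n6=1.
That is already a proper 4-coloring.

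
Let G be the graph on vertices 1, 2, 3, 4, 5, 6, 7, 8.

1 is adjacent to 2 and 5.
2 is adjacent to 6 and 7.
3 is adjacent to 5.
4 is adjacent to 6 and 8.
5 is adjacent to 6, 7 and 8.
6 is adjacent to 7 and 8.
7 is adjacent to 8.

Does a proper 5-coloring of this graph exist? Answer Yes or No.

The chromatic number is 4. 5, 6, 7, 8 form a clique, so at least 4 colors are needed.
4 colors suffice: color a → {1, 3, 6}; color b → {2, 4, 5}; color c → {8}; color d → {7}.
Since 5 ≥ 4, a proper 5-coloring certainly exists.

Yes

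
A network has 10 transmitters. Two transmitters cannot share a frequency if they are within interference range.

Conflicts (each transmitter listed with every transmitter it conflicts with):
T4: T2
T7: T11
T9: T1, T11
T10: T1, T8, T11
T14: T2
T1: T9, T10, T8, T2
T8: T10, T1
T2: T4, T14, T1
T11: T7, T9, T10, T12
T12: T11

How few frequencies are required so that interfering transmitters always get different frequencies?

3

T10, T1, T8 all conflict with each other, so at least 3 frequencies are needed.
3 frequencies suffice: frequency 1 → {T4, T14, T1, T11}; frequency 2 → {T7, T9, T10, T2, T12}; frequency 3 → {T8}. Each listed conflict is separated.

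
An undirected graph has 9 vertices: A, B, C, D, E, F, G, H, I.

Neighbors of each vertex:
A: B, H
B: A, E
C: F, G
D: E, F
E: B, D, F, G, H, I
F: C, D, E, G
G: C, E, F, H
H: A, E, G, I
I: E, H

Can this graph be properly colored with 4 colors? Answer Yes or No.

Yes

The chromatic number is 3. D, E, F are mutually adjacent, so at least 3 colors are needed.
3 colors suffice: color red → {A, C, E}; color blue → {B, F, H}; color green → {D, G, I}.
Since 4 ≥ 3, a proper 4-coloring certainly exists.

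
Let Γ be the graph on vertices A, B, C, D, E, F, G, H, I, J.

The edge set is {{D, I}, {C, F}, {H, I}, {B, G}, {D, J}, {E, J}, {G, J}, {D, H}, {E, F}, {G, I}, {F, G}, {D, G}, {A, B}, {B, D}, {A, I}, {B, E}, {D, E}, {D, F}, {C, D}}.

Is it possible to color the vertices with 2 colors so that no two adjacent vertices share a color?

No

D, H, I are pairwise adjacent, so at least 3 colors are needed.
So 2 colors are not enough.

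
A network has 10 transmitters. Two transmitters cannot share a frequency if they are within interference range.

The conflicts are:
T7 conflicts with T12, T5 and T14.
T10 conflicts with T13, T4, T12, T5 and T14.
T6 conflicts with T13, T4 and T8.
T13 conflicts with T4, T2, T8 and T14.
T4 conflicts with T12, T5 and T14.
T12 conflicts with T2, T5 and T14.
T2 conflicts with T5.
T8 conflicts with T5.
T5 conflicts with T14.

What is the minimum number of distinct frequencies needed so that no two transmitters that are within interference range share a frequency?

T10, T4, T12, T5, T14 all conflict with each other, so at least 5 frequencies are needed.
5 frequencies suffice: frequency 1 → {T13, T5}; frequency 2 → {T7, T4, T2, T8}; frequency 3 → {T6, T14}; frequency 4 → {T12}; frequency 5 → {T10}. No two conflicting transmitters share a frequency.

5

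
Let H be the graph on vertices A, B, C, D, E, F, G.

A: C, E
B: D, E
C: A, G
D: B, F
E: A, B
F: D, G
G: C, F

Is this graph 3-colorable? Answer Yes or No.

Yes

The chromatic number is 3. The cycle B-E-A-C-G-F-D-B has odd length 7, so it cannot be 2-colored; at least 3 colors are needed.
3 colors suffice: color 1 → {C, D, E}; color 2 → {A, B, F}; color 3 → {G}.
That is already a proper 3-coloring.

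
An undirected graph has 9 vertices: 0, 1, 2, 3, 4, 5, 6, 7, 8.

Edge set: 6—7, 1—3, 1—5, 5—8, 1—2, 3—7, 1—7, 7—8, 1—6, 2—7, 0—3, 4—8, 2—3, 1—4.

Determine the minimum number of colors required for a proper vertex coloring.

4

1, 2, 3, 7 are pairwise adjacent (a clique of size 4), so at least 4 colors are needed.
One proper 4-coloring: 0=a, 1=a, 2=d, 3=c, 4=b, 5=b, 6=c, 7=b, 8=a. No two adjacent vertices share a color.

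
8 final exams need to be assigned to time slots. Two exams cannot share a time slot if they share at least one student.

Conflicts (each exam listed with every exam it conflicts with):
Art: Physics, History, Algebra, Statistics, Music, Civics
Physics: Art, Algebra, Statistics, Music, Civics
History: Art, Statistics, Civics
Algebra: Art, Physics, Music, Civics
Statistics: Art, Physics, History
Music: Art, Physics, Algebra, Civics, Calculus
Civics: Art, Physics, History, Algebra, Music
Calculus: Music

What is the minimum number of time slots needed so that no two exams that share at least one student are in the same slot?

5

Art, Physics, Algebra, Music, Civics pairwise conflict, so at least 5 time slots are needed.
5 time slots suffice: time slot 1 → {Art, Calculus}; time slot 2 → {Statistics, Civics}; time slot 3 → {Physics, History}; time slot 4 → {Music}; time slot 5 → {Algebra}. Each listed conflict is separated.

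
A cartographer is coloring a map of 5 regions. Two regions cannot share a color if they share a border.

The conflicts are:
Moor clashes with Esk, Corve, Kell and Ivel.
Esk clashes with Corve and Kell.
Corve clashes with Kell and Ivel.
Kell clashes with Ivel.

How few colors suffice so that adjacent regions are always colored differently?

Moor, Corve, Kell, Ivel pairwise conflict, so at least 4 colors are needed.
4 colors suffice: color 1 → {Corve}; color 2 → {Moor}; color 3 → {Kell}; color 4 → {Esk, Ivel}. Each listed conflict is separated.

4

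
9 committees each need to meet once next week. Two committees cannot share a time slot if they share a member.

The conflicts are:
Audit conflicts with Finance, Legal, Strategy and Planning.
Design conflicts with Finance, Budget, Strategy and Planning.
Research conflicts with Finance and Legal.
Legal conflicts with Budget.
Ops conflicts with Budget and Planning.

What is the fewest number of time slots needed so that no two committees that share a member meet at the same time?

The cycle Design-Budget-Legal-Audit-Planning-Design has odd length 5, so it cannot be 2-colored; at least 3 time slots are needed.
3 time slots suffice: time slot 1 → {Audit, Design, Research, Ops}; time slot 2 → {Finance, Legal, Strategy, Planning}; time slot 3 → {Budget}. Every pair that conflicts lands in different time slots.

3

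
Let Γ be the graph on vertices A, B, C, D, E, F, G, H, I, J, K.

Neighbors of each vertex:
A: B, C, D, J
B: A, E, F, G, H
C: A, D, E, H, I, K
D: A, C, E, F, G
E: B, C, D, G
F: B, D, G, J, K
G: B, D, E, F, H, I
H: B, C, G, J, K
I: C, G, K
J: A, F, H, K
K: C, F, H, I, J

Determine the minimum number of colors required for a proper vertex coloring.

F, J, K are pairwise adjacent, so at least 3 colors are needed.
3 colors suffice: color 1 → {C, G, J}; color 2 → {B, D, K}; color 3 → {A, E, F, H, I}. Each edge has distinct colors on its endpoints.

3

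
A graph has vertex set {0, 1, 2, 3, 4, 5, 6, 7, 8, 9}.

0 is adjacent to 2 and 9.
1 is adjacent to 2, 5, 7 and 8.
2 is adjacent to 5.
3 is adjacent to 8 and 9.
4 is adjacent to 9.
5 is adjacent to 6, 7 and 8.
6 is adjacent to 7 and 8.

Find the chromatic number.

3

5, 6, 7 are pairwise adjacent, so at least 3 colors are needed.
3 colors suffice: color red → {5, 9}; color blue → {0, 1, 3, 4, 6}; color green → {2, 7, 8}. Every edge joins two different colors.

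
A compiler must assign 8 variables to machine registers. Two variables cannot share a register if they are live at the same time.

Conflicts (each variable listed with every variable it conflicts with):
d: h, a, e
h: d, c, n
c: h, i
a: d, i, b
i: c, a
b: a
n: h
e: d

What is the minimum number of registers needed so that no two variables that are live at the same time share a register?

The cycle h-d-a-i-c-h has odd length 5, so it cannot be 2-colored; at least 3 registers are needed.
A valid assignment using 3 registers: d=2, h=1, c=2, a=1, i=3, b=2, n=2, e=1. Each listed conflict is separated.

3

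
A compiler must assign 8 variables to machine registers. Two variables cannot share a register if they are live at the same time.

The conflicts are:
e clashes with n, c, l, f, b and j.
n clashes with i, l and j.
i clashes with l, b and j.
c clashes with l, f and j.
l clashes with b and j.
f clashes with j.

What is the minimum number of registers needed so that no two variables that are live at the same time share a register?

e, c, l, j are mutually in conflict, so at least 4 registers are needed.
A valid assignment using 4 registers: e=2, n=4, i=2, c=4, l=1, f=1, b=3, j=3. Each listed conflict is separated.

4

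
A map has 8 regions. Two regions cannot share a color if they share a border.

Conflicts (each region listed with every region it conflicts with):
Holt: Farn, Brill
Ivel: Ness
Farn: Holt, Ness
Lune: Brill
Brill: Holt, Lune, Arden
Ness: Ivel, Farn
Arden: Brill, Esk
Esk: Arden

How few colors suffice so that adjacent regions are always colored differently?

2

Farn and Ness conflict, so at least 2 colors are needed.
2 colors suffice: color 1 → {Ivel, Farn, Brill, Esk}; color 2 → {Holt, Lune, Ness, Arden}. Every pair that conflicts lands in different colors.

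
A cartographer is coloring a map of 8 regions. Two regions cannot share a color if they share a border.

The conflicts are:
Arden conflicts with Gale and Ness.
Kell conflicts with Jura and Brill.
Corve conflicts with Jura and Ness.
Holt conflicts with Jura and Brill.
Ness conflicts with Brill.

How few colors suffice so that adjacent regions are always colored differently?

The cycle Holt-Jura-Corve-Ness-Brill-Holt has odd length 5, so it cannot be 2-colored; at least 3 colors are needed.
3 colors suffice: color 1 → {Arden, Jura, Brill}; color 2 → {Kell, Holt, Gale, Ness}; color 3 → {Corve}. No two conflicting regions share a color.

3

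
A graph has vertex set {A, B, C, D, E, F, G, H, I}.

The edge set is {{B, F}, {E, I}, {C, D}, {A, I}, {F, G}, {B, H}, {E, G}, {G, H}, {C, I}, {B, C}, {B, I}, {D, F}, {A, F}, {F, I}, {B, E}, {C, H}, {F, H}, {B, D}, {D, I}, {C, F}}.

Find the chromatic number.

5

B, C, D, F, I form a clique, so at least 5 colors are needed.
5 colors suffice: color red → {E, F}; color blue → {A, B, G}; color green → {H, I}; color yellow → {C}; color purple → {D}. Each edge has distinct colors on its endpoints.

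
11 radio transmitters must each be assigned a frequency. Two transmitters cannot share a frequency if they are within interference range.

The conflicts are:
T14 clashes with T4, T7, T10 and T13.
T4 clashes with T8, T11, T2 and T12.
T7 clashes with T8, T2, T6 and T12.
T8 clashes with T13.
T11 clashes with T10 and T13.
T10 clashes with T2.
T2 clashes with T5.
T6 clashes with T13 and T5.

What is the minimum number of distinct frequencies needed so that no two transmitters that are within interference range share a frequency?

T4 and T8 conflict, so at least 2 frequencies are needed.
A valid assignment using 2 frequencies: T14=2, T4=1, T7=1, T8=2, T11=2, T10=1, T2=2, T6=2, T12=2, T13=1, T5=1. Every pair that conflicts lands in different frequencies.

2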